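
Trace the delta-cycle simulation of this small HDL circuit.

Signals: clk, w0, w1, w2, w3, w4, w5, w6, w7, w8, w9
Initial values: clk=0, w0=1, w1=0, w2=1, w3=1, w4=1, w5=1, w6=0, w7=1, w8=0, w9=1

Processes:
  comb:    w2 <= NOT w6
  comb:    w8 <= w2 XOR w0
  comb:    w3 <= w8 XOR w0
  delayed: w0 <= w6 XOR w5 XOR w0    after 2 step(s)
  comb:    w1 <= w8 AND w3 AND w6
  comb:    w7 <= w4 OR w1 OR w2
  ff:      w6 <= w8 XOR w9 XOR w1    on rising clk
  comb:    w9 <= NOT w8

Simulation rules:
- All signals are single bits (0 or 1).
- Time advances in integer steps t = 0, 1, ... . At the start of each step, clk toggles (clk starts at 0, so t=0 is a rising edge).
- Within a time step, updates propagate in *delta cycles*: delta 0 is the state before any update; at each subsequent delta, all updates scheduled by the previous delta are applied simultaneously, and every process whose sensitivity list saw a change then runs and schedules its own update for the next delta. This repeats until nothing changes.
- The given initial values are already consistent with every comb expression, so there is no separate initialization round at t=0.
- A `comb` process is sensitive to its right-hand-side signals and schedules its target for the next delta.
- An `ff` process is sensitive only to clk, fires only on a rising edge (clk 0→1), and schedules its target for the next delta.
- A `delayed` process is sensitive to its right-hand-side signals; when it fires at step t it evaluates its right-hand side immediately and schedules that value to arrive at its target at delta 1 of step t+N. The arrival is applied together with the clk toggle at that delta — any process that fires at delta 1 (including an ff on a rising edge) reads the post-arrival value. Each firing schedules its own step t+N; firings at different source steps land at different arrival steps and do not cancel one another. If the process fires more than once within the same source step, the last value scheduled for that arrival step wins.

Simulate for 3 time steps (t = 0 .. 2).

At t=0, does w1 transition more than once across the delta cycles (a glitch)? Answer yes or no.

t=0 Δ0: w5=1 w8=0 w7=1 w9=1 w6=0 w2=1 w3=1 w1=0 w0=1 clk=0 w4=1
  Δ1: clk:0→1
  Δ2: w6:0→1
  Δ3: w2:1→0
  Δ4: w8:0→1
  Δ5: w9:1→0, w3:1→0, w1:0→1
  Δ6: w1:1→0
  (6Δ to stable)
t=1 Δ0: w5=1 w8=1 w7=1 w9=0 w6=1 w2=0 w3=0 w1=0 w0=1 clk=1 w4=1
  Δ1: clk:1→0
  (1Δ to stable)
t=2 Δ0: w5=1 w8=1 w7=1 w9=0 w6=1 w2=0 w3=0 w1=0 w0=1 clk=0 w4=1
  Δ1: clk:0→1
  (1Δ to stable)

yes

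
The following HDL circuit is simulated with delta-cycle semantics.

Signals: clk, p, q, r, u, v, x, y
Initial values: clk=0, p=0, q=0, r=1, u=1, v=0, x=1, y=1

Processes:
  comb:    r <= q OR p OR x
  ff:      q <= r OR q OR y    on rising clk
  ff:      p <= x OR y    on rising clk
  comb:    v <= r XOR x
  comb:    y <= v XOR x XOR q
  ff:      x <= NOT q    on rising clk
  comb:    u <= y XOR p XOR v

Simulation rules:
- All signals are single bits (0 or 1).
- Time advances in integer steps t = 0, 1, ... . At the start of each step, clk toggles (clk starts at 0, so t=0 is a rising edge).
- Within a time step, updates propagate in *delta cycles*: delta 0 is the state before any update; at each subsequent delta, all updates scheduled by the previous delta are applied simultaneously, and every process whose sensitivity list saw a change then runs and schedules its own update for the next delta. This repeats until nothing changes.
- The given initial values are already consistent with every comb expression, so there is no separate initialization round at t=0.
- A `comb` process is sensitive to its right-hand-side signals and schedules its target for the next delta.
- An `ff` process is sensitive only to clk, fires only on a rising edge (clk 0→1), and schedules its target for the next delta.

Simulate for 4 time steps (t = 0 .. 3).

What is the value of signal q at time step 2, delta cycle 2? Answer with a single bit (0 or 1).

1

t0.Δ0 clk=0 x=1 y=1 p=0 u=1 q=0 r=1 v=0
t0.Δ1 clk=1 x=1 y=1 p=0 u=1 q=0 r=1 v=0
t0.Δ2 clk=1 x=1 y=1 p=1 u=1 q=1 r=1 v=0
t0.Δ3 clk=1 x=1 y=0 p=1 u=0 q=1 r=1 v=0
t0.Δ4 clk=1 x=1 y=0 p=1 u=1 q=1 r=1 v=0
t1.Δ0 clk=1 x=1 y=0 p=1 u=1 q=1 r=1 v=0
t1.Δ1 clk=0 x=1 y=0 p=1 u=1 q=1 r=1 v=0
t2.Δ0 clk=0 x=1 y=0 p=1 u=1 q=1 r=1 v=0
t2.Δ1 clk=1 x=1 y=0 p=1 u=1 q=1 r=1 v=0
t2.Δ2 clk=1 x=0 y=0 p=1 u=1 q=1 r=1 v=0
t2.Δ3 clk=1 x=0 y=1 p=1 u=1 q=1 r=1 v=1
t2.Δ4 clk=1 x=0 y=0 p=1 u=1 q=1 r=1 v=1
t2.Δ5 clk=1 x=0 y=0 p=1 u=0 q=1 r=1 v=1
t3.Δ0 clk=1 x=0 y=0 p=1 u=0 q=1 r=1 v=1
t3.Δ1 clk=0 x=0 y=0 p=1 u=0 q=1 r=1 v=1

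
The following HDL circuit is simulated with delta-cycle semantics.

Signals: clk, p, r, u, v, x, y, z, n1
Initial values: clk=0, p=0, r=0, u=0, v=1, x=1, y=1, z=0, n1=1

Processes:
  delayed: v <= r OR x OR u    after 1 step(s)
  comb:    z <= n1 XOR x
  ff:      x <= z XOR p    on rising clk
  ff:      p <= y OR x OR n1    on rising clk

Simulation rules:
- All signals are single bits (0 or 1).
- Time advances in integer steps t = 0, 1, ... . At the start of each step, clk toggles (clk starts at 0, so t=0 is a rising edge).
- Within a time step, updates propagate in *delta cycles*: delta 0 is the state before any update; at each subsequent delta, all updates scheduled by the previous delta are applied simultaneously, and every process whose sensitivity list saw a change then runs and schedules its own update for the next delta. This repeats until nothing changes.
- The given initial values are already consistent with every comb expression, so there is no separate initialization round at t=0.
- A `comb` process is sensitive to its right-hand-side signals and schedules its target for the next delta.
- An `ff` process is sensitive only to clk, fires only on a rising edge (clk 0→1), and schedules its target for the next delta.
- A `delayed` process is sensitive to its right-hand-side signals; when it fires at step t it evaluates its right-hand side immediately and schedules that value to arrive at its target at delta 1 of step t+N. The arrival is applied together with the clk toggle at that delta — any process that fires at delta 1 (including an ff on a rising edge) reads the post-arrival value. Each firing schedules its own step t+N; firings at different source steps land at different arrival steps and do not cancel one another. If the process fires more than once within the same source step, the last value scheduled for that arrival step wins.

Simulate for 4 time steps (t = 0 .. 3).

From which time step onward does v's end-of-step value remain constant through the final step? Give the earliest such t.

1

[bits: p,clk,n1,y,r,x,v,u,z]
t=0: Δ0=001101100 Δ1=011101100 Δ2=111100100 Δ3=111100101 | 3Δ
t=1: Δ0=111100101 Δ1=101100001 | 1Δ
t=2: Δ0=101100001 Δ1=111100001 | 1Δ
t=3: Δ0=111100001 Δ1=101100001 | 1Δ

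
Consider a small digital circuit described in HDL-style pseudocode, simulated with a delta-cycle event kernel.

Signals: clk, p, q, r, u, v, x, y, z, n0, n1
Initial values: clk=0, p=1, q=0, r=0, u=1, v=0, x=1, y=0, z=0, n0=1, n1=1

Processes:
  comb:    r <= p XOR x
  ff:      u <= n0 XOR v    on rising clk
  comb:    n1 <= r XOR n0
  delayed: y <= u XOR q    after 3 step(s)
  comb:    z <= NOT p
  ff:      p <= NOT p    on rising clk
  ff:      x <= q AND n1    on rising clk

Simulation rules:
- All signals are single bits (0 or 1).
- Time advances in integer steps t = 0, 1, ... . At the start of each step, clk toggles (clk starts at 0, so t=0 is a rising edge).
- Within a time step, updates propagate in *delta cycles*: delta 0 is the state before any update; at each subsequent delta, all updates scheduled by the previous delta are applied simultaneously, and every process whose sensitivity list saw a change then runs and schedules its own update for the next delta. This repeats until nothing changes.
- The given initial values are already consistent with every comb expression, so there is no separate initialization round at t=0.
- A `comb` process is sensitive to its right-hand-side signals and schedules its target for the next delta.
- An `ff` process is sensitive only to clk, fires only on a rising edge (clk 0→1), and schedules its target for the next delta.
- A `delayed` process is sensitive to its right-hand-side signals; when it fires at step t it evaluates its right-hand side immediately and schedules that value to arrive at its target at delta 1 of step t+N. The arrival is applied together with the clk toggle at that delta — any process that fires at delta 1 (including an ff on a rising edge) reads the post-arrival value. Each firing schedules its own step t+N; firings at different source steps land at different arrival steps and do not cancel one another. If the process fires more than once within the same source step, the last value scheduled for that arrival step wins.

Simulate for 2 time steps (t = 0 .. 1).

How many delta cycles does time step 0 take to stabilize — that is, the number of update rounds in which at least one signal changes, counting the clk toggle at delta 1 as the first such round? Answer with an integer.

3

t=0 Δ0: x=1 r=0 n0=1 p=1 y=0 v=0 z=0 n1=1 q=0 u=1 clk=0
  Δ1: clk:0→1
  Δ2: x:1→0, p:1→0
  Δ3: z:0→1
  (3Δ to stable)
t=1 Δ0: x=0 r=0 n0=1 p=0 y=0 v=0 z=1 n1=1 q=0 u=1 clk=1
  Δ1: clk:1→0
  (1Δ to stable)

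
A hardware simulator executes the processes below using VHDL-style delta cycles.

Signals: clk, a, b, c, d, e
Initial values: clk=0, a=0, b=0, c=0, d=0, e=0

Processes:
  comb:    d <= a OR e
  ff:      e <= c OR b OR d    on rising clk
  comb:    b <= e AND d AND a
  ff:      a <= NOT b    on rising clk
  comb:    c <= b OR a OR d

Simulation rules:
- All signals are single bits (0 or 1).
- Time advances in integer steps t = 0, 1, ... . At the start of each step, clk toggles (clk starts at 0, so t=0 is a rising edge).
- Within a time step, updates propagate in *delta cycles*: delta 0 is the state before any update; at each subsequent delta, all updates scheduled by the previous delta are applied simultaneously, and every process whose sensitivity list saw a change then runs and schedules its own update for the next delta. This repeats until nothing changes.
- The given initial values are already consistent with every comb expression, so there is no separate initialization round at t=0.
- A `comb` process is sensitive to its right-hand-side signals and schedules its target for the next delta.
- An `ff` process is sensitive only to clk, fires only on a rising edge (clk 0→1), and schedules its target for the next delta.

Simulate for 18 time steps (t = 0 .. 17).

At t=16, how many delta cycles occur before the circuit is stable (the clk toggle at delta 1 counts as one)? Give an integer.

3

[bits: a,c,d,clk,e,b]
t=0: Δ0=000000 Δ1=000100 Δ2=100100 Δ3=111100 | 3Δ
t=1: Δ0=111100 Δ1=111000 | 1Δ
t=2: Δ0=111000 Δ1=111100 Δ2=111110 Δ3=111111 | 3Δ
t=3: Δ0=111111 Δ1=111011 | 1Δ
t=4: Δ0=111011 Δ1=111111 Δ2=011111 Δ3=011110 | 3Δ
t=5: Δ0=011110 Δ1=011010 | 1Δ
t=6: Δ0=011010 Δ1=011110 Δ2=111110 Δ3=111111 | 3Δ
t=7: Δ0=111111 Δ1=111011 | 1Δ
t=8: Δ0=111011 Δ1=111111 Δ2=011111 Δ3=011110 | 3Δ
t=9: Δ0=011110 Δ1=011010 | 1Δ
t=10: Δ0=011010 Δ1=011110 Δ2=111110 Δ3=111111 | 3Δ
t=11: Δ0=111111 Δ1=111011 | 1Δ
t=12: Δ0=111011 Δ1=111111 Δ2=011111 Δ3=011110 | 3Δ
t=13: Δ0=011110 Δ1=011010 | 1Δ
t=14: Δ0=011010 Δ1=011110 Δ2=111110 Δ3=111111 | 3Δ
t=15: Δ0=111111 Δ1=111011 | 1Δ
t=16: Δ0=111011 Δ1=111111 Δ2=011111 Δ3=011110 | 3Δ
t=17: Δ0=011110 Δ1=011010 | 1Δ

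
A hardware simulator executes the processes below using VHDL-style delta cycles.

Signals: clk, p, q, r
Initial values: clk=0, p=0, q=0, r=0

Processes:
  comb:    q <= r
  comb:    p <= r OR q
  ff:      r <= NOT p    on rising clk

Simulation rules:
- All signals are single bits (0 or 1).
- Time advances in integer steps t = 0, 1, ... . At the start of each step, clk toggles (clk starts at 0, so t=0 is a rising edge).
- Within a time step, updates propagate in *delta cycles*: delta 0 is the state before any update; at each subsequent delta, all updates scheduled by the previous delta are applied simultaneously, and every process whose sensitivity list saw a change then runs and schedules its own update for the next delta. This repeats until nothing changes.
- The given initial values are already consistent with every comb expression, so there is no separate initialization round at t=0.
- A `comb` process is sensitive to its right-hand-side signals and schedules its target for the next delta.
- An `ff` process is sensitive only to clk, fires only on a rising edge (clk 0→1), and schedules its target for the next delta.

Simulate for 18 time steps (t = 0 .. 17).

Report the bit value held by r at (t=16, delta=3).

1

[bits: q,r,clk,p]
t=0: Δ0=0000 Δ1=0010 Δ2=0110 Δ3=1111 | 3Δ
t=1: Δ0=1111 Δ1=1101 | 1Δ
t=2: Δ0=1101 Δ1=1111 Δ2=1011 Δ3=0011 Δ4=0010 | 4Δ
t=3: Δ0=0010 Δ1=0000 | 1Δ
t=4: Δ0=0000 Δ1=0010 Δ2=0110 Δ3=1111 | 3Δ
t=5: Δ0=1111 Δ1=1101 | 1Δ
t=6: Δ0=1101 Δ1=1111 Δ2=1011 Δ3=0011 Δ4=0010 | 4Δ
t=7: Δ0=0010 Δ1=0000 | 1Δ
t=8: Δ0=0000 Δ1=0010 Δ2=0110 Δ3=1111 | 3Δ
t=9: Δ0=1111 Δ1=1101 | 1Δ
t=10: Δ0=1101 Δ1=1111 Δ2=1011 Δ3=0011 Δ4=0010 | 4Δ
t=11: Δ0=0010 Δ1=0000 | 1Δ
t=12: Δ0=0000 Δ1=0010 Δ2=0110 Δ3=1111 | 3Δ
t=13: Δ0=1111 Δ1=1101 | 1Δ
t=14: Δ0=1101 Δ1=1111 Δ2=1011 Δ3=0011 Δ4=0010 | 4Δ
t=15: Δ0=0010 Δ1=0000 | 1Δ
t=16: Δ0=0000 Δ1=0010 Δ2=0110 Δ3=1111 | 3Δ
t=17: Δ0=1111 Δ1=1101 | 1Δ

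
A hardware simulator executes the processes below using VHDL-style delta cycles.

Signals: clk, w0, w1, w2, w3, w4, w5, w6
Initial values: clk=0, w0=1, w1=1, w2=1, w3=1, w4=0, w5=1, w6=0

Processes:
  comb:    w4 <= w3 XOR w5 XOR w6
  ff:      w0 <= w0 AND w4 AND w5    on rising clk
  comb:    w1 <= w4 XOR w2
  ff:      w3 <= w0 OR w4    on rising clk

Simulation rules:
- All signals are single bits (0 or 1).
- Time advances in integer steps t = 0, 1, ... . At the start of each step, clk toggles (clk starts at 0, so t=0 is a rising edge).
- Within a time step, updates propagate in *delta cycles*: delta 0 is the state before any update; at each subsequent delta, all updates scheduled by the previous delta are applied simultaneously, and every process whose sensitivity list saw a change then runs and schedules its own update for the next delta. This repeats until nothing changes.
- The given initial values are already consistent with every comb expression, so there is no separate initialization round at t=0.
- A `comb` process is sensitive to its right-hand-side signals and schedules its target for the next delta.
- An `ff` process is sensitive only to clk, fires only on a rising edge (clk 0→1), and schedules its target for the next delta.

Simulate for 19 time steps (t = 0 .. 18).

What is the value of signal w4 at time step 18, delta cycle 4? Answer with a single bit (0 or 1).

1

t0.Δ0 w5=1 w2=1 w4=0 w6=0 clk=0 w1=1 w0=1 w3=1
t0.Δ1 w5=1 w2=1 w4=0 w6=0 clk=1 w1=1 w0=1 w3=1
t0.Δ2 w5=1 w2=1 w4=0 w6=0 clk=1 w1=1 w0=0 w3=1
t1.Δ0 w5=1 w2=1 w4=0 w6=0 clk=1 w1=1 w0=0 w3=1
t1.Δ1 w5=1 w2=1 w4=0 w6=0 clk=0 w1=1 w0=0 w3=1
t2.Δ0 w5=1 w2=1 w4=0 w6=0 clk=0 w1=1 w0=0 w3=1
t2.Δ1 w5=1 w2=1 w4=0 w6=0 clk=1 w1=1 w0=0 w3=1
t2.Δ2 w5=1 w2=1 w4=0 w6=0 clk=1 w1=1 w0=0 w3=0
t2.Δ3 w5=1 w2=1 w4=1 w6=0 clk=1 w1=1 w0=0 w3=0
t2.Δ4 w5=1 w2=1 w4=1 w6=0 clk=1 w1=0 w0=0 w3=0
t3.Δ0 w5=1 w2=1 w4=1 w6=0 clk=1 w1=0 w0=0 w3=0
t3.Δ1 w5=1 w2=1 w4=1 w6=0 clk=0 w1=0 w0=0 w3=0
t4.Δ0 w5=1 w2=1 w4=1 w6=0 clk=0 w1=0 w0=0 w3=0
t4.Δ1 w5=1 w2=1 w4=1 w6=0 clk=1 w1=0 w0=0 w3=0
t4.Δ2 w5=1 w2=1 w4=1 w6=0 clk=1 w1=0 w0=0 w3=1
t4.Δ3 w5=1 w2=1 w4=0 w6=0 clk=1 w1=0 w0=0 w3=1
t4.Δ4 w5=1 w2=1 w4=0 w6=0 clk=1 w1=1 w0=0 w3=1
t5.Δ0 w5=1 w2=1 w4=0 w6=0 clk=1 w1=1 w0=0 w3=1
t5.Δ1 w5=1 w2=1 w4=0 w6=0 clk=0 w1=1 w0=0 w3=1
t6.Δ0 w5=1 w2=1 w4=0 w6=0 clk=0 w1=1 w0=0 w3=1
t6.Δ1 w5=1 w2=1 w4=0 w6=0 clk=1 w1=1 w0=0 w3=1
t6.Δ2 w5=1 w2=1 w4=0 w6=0 clk=1 w1=1 w0=0 w3=0
t6.Δ3 w5=1 w2=1 w4=1 w6=0 clk=1 w1=1 w0=0 w3=0
t6.Δ4 w5=1 w2=1 w4=1 w6=0 clk=1 w1=0 w0=0 w3=0
t7.Δ0 w5=1 w2=1 w4=1 w6=0 clk=1 w1=0 w0=0 w3=0
t7.Δ1 w5=1 w2=1 w4=1 w6=0 clk=0 w1=0 w0=0 w3=0
t8.Δ0 w5=1 w2=1 w4=1 w6=0 clk=0 w1=0 w0=0 w3=0
t8.Δ1 w5=1 w2=1 w4=1 w6=0 clk=1 w1=0 w0=0 w3=0
t8.Δ2 w5=1 w2=1 w4=1 w6=0 clk=1 w1=0 w0=0 w3=1
t8.Δ3 w5=1 w2=1 w4=0 w6=0 clk=1 w1=0 w0=0 w3=1
t8.Δ4 w5=1 w2=1 w4=0 w6=0 clk=1 w1=1 w0=0 w3=1
t9.Δ0 w5=1 w2=1 w4=0 w6=0 clk=1 w1=1 w0=0 w3=1
t9.Δ1 w5=1 w2=1 w4=0 w6=0 clk=0 w1=1 w0=0 w3=1
t10.Δ0 w5=1 w2=1 w4=0 w6=0 clk=0 w1=1 w0=0 w3=1
t10.Δ1 w5=1 w2=1 w4=0 w6=0 clk=1 w1=1 w0=0 w3=1
t10.Δ2 w5=1 w2=1 w4=0 w6=0 clk=1 w1=1 w0=0 w3=0
t10.Δ3 w5=1 w2=1 w4=1 w6=0 clk=1 w1=1 w0=0 w3=0
t10.Δ4 w5=1 w2=1 w4=1 w6=0 clk=1 w1=0 w0=0 w3=0
t11.Δ0 w5=1 w2=1 w4=1 w6=0 clk=1 w1=0 w0=0 w3=0
t11.Δ1 w5=1 w2=1 w4=1 w6=0 clk=0 w1=0 w0=0 w3=0
t12.Δ0 w5=1 w2=1 w4=1 w6=0 clk=0 w1=0 w0=0 w3=0
t12.Δ1 w5=1 w2=1 w4=1 w6=0 clk=1 w1=0 w0=0 w3=0
t12.Δ2 w5=1 w2=1 w4=1 w6=0 clk=1 w1=0 w0=0 w3=1
t12.Δ3 w5=1 w2=1 w4=0 w6=0 clk=1 w1=0 w0=0 w3=1
t12.Δ4 w5=1 w2=1 w4=0 w6=0 clk=1 w1=1 w0=0 w3=1
t13.Δ0 w5=1 w2=1 w4=0 w6=0 clk=1 w1=1 w0=0 w3=1
t13.Δ1 w5=1 w2=1 w4=0 w6=0 clk=0 w1=1 w0=0 w3=1
t14.Δ0 w5=1 w2=1 w4=0 w6=0 clk=0 w1=1 w0=0 w3=1
t14.Δ1 w5=1 w2=1 w4=0 w6=0 clk=1 w1=1 w0=0 w3=1
t14.Δ2 w5=1 w2=1 w4=0 w6=0 clk=1 w1=1 w0=0 w3=0
t14.Δ3 w5=1 w2=1 w4=1 w6=0 clk=1 w1=1 w0=0 w3=0
t14.Δ4 w5=1 w2=1 w4=1 w6=0 clk=1 w1=0 w0=0 w3=0
t15.Δ0 w5=1 w2=1 w4=1 w6=0 clk=1 w1=0 w0=0 w3=0
t15.Δ1 w5=1 w2=1 w4=1 w6=0 clk=0 w1=0 w0=0 w3=0
t16.Δ0 w5=1 w2=1 w4=1 w6=0 clk=0 w1=0 w0=0 w3=0
t16.Δ1 w5=1 w2=1 w4=1 w6=0 clk=1 w1=0 w0=0 w3=0
t16.Δ2 w5=1 w2=1 w4=1 w6=0 clk=1 w1=0 w0=0 w3=1
t16.Δ3 w5=1 w2=1 w4=0 w6=0 clk=1 w1=0 w0=0 w3=1
t16.Δ4 w5=1 w2=1 w4=0 w6=0 clk=1 w1=1 w0=0 w3=1
t17.Δ0 w5=1 w2=1 w4=0 w6=0 clk=1 w1=1 w0=0 w3=1
t17.Δ1 w5=1 w2=1 w4=0 w6=0 clk=0 w1=1 w0=0 w3=1
t18.Δ0 w5=1 w2=1 w4=0 w6=0 clk=0 w1=1 w0=0 w3=1
t18.Δ1 w5=1 w2=1 w4=0 w6=0 clk=1 w1=1 w0=0 w3=1
t18.Δ2 w5=1 w2=1 w4=0 w6=0 clk=1 w1=1 w0=0 w3=0
t18.Δ3 w5=1 w2=1 w4=1 w6=0 clk=1 w1=1 w0=0 w3=0
t18.Δ4 w5=1 w2=1 w4=1 w6=0 clk=1 w1=0 w0=0 w3=0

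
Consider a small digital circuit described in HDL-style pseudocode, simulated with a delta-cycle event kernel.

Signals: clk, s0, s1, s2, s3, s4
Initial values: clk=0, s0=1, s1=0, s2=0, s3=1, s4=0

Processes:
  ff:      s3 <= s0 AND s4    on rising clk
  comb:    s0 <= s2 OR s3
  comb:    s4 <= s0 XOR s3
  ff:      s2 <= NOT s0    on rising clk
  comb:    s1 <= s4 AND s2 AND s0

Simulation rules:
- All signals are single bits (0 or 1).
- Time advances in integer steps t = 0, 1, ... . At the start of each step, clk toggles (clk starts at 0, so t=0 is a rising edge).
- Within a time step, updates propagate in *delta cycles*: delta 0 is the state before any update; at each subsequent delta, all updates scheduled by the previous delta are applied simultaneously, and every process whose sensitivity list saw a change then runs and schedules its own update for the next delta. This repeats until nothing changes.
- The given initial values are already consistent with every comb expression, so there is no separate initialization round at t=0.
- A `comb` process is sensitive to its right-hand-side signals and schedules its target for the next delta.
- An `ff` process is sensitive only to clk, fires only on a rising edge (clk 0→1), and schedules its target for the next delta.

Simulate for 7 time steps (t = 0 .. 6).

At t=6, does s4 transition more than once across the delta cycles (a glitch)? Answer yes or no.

t0.Δ0 s3=1 s4=0 clk=0 s1=0 s2=0 s0=1
t0.Δ1 s3=1 s4=0 clk=1 s1=0 s2=0 s0=1
t0.Δ2 s3=0 s4=0 clk=1 s1=0 s2=0 s0=1
t0.Δ3 s3=0 s4=1 clk=1 s1=0 s2=0 s0=0
t0.Δ4 s3=0 s4=0 clk=1 s1=0 s2=0 s0=0
t1.Δ0 s3=0 s4=0 clk=1 s1=0 s2=0 s0=0
t1.Δ1 s3=0 s4=0 clk=0 s1=0 s2=0 s0=0
t2.Δ0 s3=0 s4=0 clk=0 s1=0 s2=0 s0=0
t2.Δ1 s3=0 s4=0 clk=1 s1=0 s2=0 s0=0
t2.Δ2 s3=0 s4=0 clk=1 s1=0 s2=1 s0=0
t2.Δ3 s3=0 s4=0 clk=1 s1=0 s2=1 s0=1
t2.Δ4 s3=0 s4=1 clk=1 s1=0 s2=1 s0=1
t2.Δ5 s3=0 s4=1 clk=1 s1=1 s2=1 s0=1
t3.Δ0 s3=0 s4=1 clk=1 s1=1 s2=1 s0=1
t3.Δ1 s3=0 s4=1 clk=0 s1=1 s2=1 s0=1
t4.Δ0 s3=0 s4=1 clk=0 s1=1 s2=1 s0=1
t4.Δ1 s3=0 s4=1 clk=1 s1=1 s2=1 s0=1
t4.Δ2 s3=1 s4=1 clk=1 s1=1 s2=0 s0=1
t4.Δ3 s3=1 s4=0 clk=1 s1=0 s2=0 s0=1
t5.Δ0 s3=1 s4=0 clk=1 s1=0 s2=0 s0=1
t5.Δ1 s3=1 s4=0 clk=0 s1=0 s2=0 s0=1
t6.Δ0 s3=1 s4=0 clk=0 s1=0 s2=0 s0=1
t6.Δ1 s3=1 s4=0 clk=1 s1=0 s2=0 s0=1
t6.Δ2 s3=0 s4=0 clk=1 s1=0 s2=0 s0=1
t6.Δ3 s3=0 s4=1 clk=1 s1=0 s2=0 s0=0
t6.Δ4 s3=0 s4=0 clk=1 s1=0 s2=0 s0=0

yes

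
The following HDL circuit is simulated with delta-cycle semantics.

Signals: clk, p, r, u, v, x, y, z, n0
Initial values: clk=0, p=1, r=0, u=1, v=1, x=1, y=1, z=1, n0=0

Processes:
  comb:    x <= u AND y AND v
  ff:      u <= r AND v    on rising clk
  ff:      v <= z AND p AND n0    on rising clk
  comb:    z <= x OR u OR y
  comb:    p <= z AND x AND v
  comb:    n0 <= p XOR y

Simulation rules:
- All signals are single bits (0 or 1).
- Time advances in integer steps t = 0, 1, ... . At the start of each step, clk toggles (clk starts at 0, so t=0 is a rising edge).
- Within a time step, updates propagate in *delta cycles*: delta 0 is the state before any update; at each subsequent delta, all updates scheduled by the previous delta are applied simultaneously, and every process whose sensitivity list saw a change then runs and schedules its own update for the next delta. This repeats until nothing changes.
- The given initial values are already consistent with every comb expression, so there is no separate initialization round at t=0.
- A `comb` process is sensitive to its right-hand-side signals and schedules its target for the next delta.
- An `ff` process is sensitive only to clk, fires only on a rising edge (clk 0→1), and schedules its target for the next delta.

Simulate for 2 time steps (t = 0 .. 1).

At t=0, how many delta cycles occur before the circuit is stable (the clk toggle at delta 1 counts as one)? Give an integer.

t=0 Δ0: p=1 clk=0 v=1 u=1 z=1 y=1 r=0 x=1 n0=0
  Δ1: clk:0→1
  Δ2: v:1→0, u:1→0
  Δ3: p:1→0, x:1→0
  Δ4: n0:0→1
  (4Δ to stable)
t=1 Δ0: p=0 clk=1 v=0 u=0 z=1 y=1 r=0 x=0 n0=1
  Δ1: clk:1→0
  (1Δ to stable)

4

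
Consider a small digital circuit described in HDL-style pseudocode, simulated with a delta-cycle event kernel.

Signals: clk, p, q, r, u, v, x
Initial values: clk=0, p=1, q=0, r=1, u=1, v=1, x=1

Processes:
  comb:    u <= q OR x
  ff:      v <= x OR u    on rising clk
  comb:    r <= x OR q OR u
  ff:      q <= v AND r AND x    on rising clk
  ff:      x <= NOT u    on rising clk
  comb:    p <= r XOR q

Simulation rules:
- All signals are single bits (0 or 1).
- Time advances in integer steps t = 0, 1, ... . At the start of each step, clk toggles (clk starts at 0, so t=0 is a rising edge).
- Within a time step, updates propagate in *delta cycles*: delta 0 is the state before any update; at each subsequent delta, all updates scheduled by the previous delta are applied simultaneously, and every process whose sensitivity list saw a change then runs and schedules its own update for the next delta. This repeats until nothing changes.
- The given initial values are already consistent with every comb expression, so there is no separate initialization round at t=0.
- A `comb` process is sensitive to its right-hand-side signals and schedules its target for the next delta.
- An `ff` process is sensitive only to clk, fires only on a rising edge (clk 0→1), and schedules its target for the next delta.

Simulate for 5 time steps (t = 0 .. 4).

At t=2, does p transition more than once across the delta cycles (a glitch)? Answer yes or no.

yes

t0.Δ0 v=1 p=1 u=1 q=0 x=1 clk=0 r=1
t0.Δ1 v=1 p=1 u=1 q=0 x=1 clk=1 r=1
t0.Δ2 v=1 p=1 u=1 q=1 x=0 clk=1 r=1
t0.Δ3 v=1 p=0 u=1 q=1 x=0 clk=1 r=1
t1.Δ0 v=1 p=0 u=1 q=1 x=0 clk=1 r=1
t1.Δ1 v=1 p=0 u=1 q=1 x=0 clk=0 r=1
t2.Δ0 v=1 p=0 u=1 q=1 x=0 clk=0 r=1
t2.Δ1 v=1 p=0 u=1 q=1 x=0 clk=1 r=1
t2.Δ2 v=1 p=0 u=1 q=0 x=0 clk=1 r=1
t2.Δ3 v=1 p=1 u=0 q=0 x=0 clk=1 r=1
t2.Δ4 v=1 p=1 u=0 q=0 x=0 clk=1 r=0
t2.Δ5 v=1 p=0 u=0 q=0 x=0 clk=1 r=0
t3.Δ0 v=1 p=0 u=0 q=0 x=0 clk=1 r=0
t3.Δ1 v=1 p=0 u=0 q=0 x=0 clk=0 r=0
t4.Δ0 v=1 p=0 u=0 q=0 x=0 clk=0 r=0
t4.Δ1 v=1 p=0 u=0 q=0 x=0 clk=1 r=0
t4.Δ2 v=0 p=0 u=0 q=0 x=1 clk=1 r=0
t4.Δ3 v=0 p=0 u=1 q=0 x=1 clk=1 r=1
t4.Δ4 v=0 p=1 u=1 q=0 x=1 clk=1 r=1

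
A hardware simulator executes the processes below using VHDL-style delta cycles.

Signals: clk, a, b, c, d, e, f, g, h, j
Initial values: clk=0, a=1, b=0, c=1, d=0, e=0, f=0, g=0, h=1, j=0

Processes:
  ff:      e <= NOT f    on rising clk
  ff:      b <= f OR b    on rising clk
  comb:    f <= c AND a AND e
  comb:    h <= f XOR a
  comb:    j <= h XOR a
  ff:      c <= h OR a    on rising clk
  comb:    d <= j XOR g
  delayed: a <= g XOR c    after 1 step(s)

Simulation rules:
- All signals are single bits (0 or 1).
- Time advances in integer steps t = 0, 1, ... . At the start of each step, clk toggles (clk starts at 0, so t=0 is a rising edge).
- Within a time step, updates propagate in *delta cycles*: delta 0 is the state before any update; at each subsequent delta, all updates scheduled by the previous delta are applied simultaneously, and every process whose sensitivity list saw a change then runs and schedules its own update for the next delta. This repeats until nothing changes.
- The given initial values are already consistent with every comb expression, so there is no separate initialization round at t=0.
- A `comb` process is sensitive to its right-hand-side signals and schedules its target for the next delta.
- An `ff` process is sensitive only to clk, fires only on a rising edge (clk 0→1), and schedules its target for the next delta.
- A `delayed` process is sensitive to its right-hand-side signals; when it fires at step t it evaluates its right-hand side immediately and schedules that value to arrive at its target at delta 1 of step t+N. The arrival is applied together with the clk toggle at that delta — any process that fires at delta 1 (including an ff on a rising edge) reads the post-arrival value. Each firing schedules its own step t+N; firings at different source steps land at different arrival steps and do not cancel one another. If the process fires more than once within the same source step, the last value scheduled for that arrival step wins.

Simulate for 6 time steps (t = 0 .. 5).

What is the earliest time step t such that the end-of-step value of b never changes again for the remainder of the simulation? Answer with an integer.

2

t0.Δ0 a=1 c=1 clk=0 h=1 f=0 g=0 d=0 b=0 j=0 e=0
t0.Δ1 a=1 c=1 clk=1 h=1 f=0 g=0 d=0 b=0 j=0 e=0
t0.Δ2 a=1 c=1 clk=1 h=1 f=0 g=0 d=0 b=0 j=0 e=1
t0.Δ3 a=1 c=1 clk=1 h=1 f=1 g=0 d=0 b=0 j=0 e=1
t0.Δ4 a=1 c=1 clk=1 h=0 f=1 g=0 d=0 b=0 j=0 e=1
t0.Δ5 a=1 c=1 clk=1 h=0 f=1 g=0 d=0 b=0 j=1 e=1
t0.Δ6 a=1 c=1 clk=1 h=0 f=1 g=0 d=1 b=0 j=1 e=1
t1.Δ0 a=1 c=1 clk=1 h=0 f=1 g=0 d=1 b=0 j=1 e=1
t1.Δ1 a=1 c=1 clk=0 h=0 f=1 g=0 d=1 b=0 j=1 e=1
t2.Δ0 a=1 c=1 clk=0 h=0 f=1 g=0 d=1 b=0 j=1 e=1
t2.Δ1 a=1 c=1 clk=1 h=0 f=1 g=0 d=1 b=0 j=1 e=1
t2.Δ2 a=1 c=1 clk=1 h=0 f=1 g=0 d=1 b=1 j=1 e=0
t2.Δ3 a=1 c=1 clk=1 h=0 f=0 g=0 d=1 b=1 j=1 e=0
t2.Δ4 a=1 c=1 clk=1 h=1 f=0 g=0 d=1 b=1 j=1 e=0
t2.Δ5 a=1 c=1 clk=1 h=1 f=0 g=0 d=1 b=1 j=0 e=0
t2.Δ6 a=1 c=1 clk=1 h=1 f=0 g=0 d=0 b=1 j=0 e=0
t3.Δ0 a=1 c=1 clk=1 h=1 f=0 g=0 d=0 b=1 j=0 e=0
t3.Δ1 a=1 c=1 clk=0 h=1 f=0 g=0 d=0 b=1 j=0 e=0
t4.Δ0 a=1 c=1 clk=0 h=1 f=0 g=0 d=0 b=1 j=0 e=0
t4.Δ1 a=1 c=1 clk=1 h=1 f=0 g=0 d=0 b=1 j=0 e=0
t4.Δ2 a=1 c=1 clk=1 h=1 f=0 g=0 d=0 b=1 j=0 e=1
t4.Δ3 a=1 c=1 clk=1 h=1 f=1 g=0 d=0 b=1 j=0 e=1
t4.Δ4 a=1 c=1 clk=1 h=0 f=1 g=0 d=0 b=1 j=0 e=1
t4.Δ5 a=1 c=1 clk=1 h=0 f=1 g=0 d=0 b=1 j=1 e=1
t4.Δ6 a=1 c=1 clk=1 h=0 f=1 g=0 d=1 b=1 j=1 e=1
t5.Δ0 a=1 c=1 clk=1 h=0 f=1 g=0 d=1 b=1 j=1 e=1
t5.Δ1 a=1 c=1 clk=0 h=0 f=1 g=0 d=1 b=1 j=1 e=1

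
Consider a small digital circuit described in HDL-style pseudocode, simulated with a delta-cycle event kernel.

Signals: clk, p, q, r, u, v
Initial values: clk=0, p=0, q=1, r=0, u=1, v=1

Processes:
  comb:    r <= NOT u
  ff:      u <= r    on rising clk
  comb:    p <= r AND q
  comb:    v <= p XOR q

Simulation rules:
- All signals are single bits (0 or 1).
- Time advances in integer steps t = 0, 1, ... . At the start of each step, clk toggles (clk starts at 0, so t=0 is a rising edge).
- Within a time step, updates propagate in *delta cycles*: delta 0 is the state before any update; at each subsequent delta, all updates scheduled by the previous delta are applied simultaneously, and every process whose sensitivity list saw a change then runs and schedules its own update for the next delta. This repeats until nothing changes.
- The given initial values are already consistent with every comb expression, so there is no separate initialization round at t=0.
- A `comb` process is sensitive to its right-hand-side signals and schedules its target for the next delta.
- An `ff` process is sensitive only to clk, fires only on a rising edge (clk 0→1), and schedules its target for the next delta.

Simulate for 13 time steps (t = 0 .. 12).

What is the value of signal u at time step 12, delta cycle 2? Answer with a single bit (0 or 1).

0

t0.Δ0 q=1 r=0 u=1 p=0 clk=0 v=1
t0.Δ1 q=1 r=0 u=1 p=0 clk=1 v=1
t0.Δ2 q=1 r=0 u=0 p=0 clk=1 v=1
t0.Δ3 q=1 r=1 u=0 p=0 clk=1 v=1
t0.Δ4 q=1 r=1 u=0 p=1 clk=1 v=1
t0.Δ5 q=1 r=1 u=0 p=1 clk=1 v=0
t1.Δ0 q=1 r=1 u=0 p=1 clk=1 v=0
t1.Δ1 q=1 r=1 u=0 p=1 clk=0 v=0
t2.Δ0 q=1 r=1 u=0 p=1 clk=0 v=0
t2.Δ1 q=1 r=1 u=0 p=1 clk=1 v=0
t2.Δ2 q=1 r=1 u=1 p=1 clk=1 v=0
t2.Δ3 q=1 r=0 u=1 p=1 clk=1 v=0
t2.Δ4 q=1 r=0 u=1 p=0 clk=1 v=0
t2.Δ5 q=1 r=0 u=1 p=0 clk=1 v=1
t3.Δ0 q=1 r=0 u=1 p=0 clk=1 v=1
t3.Δ1 q=1 r=0 u=1 p=0 clk=0 v=1
t4.Δ0 q=1 r=0 u=1 p=0 clk=0 v=1
t4.Δ1 q=1 r=0 u=1 p=0 clk=1 v=1
t4.Δ2 q=1 r=0 u=0 p=0 clk=1 v=1
t4.Δ3 q=1 r=1 u=0 p=0 clk=1 v=1
t4.Δ4 q=1 r=1 u=0 p=1 clk=1 v=1
t4.Δ5 q=1 r=1 u=0 p=1 clk=1 v=0
t5.Δ0 q=1 r=1 u=0 p=1 clk=1 v=0
t5.Δ1 q=1 r=1 u=0 p=1 clk=0 v=0
t6.Δ0 q=1 r=1 u=0 p=1 clk=0 v=0
t6.Δ1 q=1 r=1 u=0 p=1 clk=1 v=0
t6.Δ2 q=1 r=1 u=1 p=1 clk=1 v=0
t6.Δ3 q=1 r=0 u=1 p=1 clk=1 v=0
t6.Δ4 q=1 r=0 u=1 p=0 clk=1 v=0
t6.Δ5 q=1 r=0 u=1 p=0 clk=1 v=1
t7.Δ0 q=1 r=0 u=1 p=0 clk=1 v=1
t7.Δ1 q=1 r=0 u=1 p=0 clk=0 v=1
t8.Δ0 q=1 r=0 u=1 p=0 clk=0 v=1
t8.Δ1 q=1 r=0 u=1 p=0 clk=1 v=1
t8.Δ2 q=1 r=0 u=0 p=0 clk=1 v=1
t8.Δ3 q=1 r=1 u=0 p=0 clk=1 v=1
t8.Δ4 q=1 r=1 u=0 p=1 clk=1 v=1
t8.Δ5 q=1 r=1 u=0 p=1 clk=1 v=0
t9.Δ0 q=1 r=1 u=0 p=1 clk=1 v=0
t9.Δ1 q=1 r=1 u=0 p=1 clk=0 v=0
t10.Δ0 q=1 r=1 u=0 p=1 clk=0 v=0
t10.Δ1 q=1 r=1 u=0 p=1 clk=1 v=0
t10.Δ2 q=1 r=1 u=1 p=1 clk=1 v=0
t10.Δ3 q=1 r=0 u=1 p=1 clk=1 v=0
t10.Δ4 q=1 r=0 u=1 p=0 clk=1 v=0
t10.Δ5 q=1 r=0 u=1 p=0 clk=1 v=1
t11.Δ0 q=1 r=0 u=1 p=0 clk=1 v=1
t11.Δ1 q=1 r=0 u=1 p=0 clk=0 v=1
t12.Δ0 q=1 r=0 u=1 p=0 clk=0 v=1
t12.Δ1 q=1 r=0 u=1 p=0 clk=1 v=1
t12.Δ2 q=1 r=0 u=0 p=0 clk=1 v=1
t12.Δ3 q=1 r=1 u=0 p=0 clk=1 v=1
t12.Δ4 q=1 r=1 u=0 p=1 clk=1 v=1
t12.Δ5 q=1 r=1 u=0 p=1 clk=1 v=0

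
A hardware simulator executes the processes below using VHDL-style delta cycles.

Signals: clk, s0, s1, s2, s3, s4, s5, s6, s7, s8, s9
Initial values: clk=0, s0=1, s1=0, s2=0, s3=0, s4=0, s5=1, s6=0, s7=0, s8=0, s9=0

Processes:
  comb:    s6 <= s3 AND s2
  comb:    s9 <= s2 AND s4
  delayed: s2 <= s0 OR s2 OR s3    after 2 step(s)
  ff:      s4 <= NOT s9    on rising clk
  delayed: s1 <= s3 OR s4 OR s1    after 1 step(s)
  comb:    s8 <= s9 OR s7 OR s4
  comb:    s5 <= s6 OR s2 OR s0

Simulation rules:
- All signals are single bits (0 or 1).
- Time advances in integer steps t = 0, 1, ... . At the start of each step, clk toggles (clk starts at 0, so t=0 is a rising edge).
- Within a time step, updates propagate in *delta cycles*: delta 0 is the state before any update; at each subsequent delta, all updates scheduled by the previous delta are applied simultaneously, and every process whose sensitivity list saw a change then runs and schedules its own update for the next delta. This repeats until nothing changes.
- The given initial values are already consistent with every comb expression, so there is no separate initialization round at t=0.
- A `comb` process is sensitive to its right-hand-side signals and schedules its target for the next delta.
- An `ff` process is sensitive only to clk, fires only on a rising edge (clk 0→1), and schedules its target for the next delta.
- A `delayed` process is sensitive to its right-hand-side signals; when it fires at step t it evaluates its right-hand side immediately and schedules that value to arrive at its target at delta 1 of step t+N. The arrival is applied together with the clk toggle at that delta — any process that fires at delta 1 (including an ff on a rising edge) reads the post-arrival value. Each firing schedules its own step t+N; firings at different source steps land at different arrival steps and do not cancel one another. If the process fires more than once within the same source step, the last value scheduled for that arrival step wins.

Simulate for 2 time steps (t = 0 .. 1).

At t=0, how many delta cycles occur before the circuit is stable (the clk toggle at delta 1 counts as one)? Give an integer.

[bits: s7,s5,s6,s0,s9,clk,s1,s4,s2,s8,s3]
t=0: Δ0=01010000000 Δ1=01010100000 Δ2=01010101000 Δ3=01010101010 | 3Δ
t=1: Δ0=01010101010 Δ1=01010011010 | 1Δ

3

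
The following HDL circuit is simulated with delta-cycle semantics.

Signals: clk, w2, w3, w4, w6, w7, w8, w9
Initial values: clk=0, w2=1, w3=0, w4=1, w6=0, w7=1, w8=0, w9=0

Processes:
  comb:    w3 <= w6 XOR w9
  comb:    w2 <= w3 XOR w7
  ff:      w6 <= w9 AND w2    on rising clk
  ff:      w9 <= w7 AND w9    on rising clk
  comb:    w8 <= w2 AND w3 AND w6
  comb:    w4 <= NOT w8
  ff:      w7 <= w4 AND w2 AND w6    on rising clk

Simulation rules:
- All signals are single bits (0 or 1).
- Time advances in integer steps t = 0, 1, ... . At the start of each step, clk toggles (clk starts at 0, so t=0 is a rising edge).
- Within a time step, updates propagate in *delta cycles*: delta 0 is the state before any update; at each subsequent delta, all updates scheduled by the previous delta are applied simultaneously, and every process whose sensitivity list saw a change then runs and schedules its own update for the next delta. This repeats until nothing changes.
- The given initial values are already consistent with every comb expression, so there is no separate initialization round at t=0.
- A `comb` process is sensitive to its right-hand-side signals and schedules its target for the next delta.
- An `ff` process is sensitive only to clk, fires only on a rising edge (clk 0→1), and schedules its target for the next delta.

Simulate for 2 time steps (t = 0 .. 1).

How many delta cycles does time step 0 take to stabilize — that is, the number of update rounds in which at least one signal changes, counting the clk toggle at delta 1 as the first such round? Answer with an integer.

3

t=0 Δ0: clk=0 w9=0 w4=1 w2=1 w7=1 w6=0 w8=0 w3=0
  Δ1: clk:0→1
  Δ2: w7:1→0
  Δ3: w2:1→0
  (3Δ to stable)
t=1 Δ0: clk=1 w9=0 w4=1 w2=0 w7=0 w6=0 w8=0 w3=0
  Δ1: clk:1→0
  (1Δ to stable)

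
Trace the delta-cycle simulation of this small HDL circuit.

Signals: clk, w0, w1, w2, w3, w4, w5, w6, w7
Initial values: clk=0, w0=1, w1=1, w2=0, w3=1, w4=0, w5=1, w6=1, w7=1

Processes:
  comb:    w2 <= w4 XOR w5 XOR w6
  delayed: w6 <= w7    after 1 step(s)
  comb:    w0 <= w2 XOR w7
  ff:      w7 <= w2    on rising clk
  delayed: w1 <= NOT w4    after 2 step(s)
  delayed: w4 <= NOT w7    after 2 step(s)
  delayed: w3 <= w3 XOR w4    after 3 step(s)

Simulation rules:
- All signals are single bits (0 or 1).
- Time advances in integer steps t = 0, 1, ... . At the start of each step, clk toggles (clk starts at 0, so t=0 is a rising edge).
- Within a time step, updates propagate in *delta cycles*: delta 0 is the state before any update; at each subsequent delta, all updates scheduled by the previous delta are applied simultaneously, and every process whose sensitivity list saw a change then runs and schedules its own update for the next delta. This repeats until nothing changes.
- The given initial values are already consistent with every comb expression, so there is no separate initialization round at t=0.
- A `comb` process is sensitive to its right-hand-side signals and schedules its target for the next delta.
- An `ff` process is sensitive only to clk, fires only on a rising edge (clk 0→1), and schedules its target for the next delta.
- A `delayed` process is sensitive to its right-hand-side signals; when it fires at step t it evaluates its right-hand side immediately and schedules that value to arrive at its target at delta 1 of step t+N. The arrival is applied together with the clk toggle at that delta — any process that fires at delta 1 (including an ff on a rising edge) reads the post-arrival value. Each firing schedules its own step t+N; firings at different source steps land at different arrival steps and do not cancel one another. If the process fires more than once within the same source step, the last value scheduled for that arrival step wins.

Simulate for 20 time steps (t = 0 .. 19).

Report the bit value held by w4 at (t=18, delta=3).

t0.Δ0 w2=0 w1=1 w6=1 w5=1 w3=1 w4=0 w0=1 clk=0 w7=1
t0.Δ1 w2=0 w1=1 w6=1 w5=1 w3=1 w4=0 w0=1 clk=1 w7=1
t0.Δ2 w2=0 w1=1 w6=1 w5=1 w3=1 w4=0 w0=1 clk=1 w7=0
t0.Δ3 w2=0 w1=1 w6=1 w5=1 w3=1 w4=0 w0=0 clk=1 w7=0
t1.Δ0 w2=0 w1=1 w6=1 w5=1 w3=1 w4=0 w0=0 clk=1 w7=0
t1.Δ1 w2=0 w1=1 w6=0 w5=1 w3=1 w4=0 w0=0 clk=0 w7=0
t1.Δ2 w2=1 w1=1 w6=0 w5=1 w3=1 w4=0 w0=0 clk=0 w7=0
t1.Δ3 w2=1 w1=1 w6=0 w5=1 w3=1 w4=0 w0=1 clk=0 w7=0
t2.Δ0 w2=1 w1=1 w6=0 w5=1 w3=1 w4=0 w0=1 clk=0 w7=0
t2.Δ1 w2=1 w1=1 w6=0 w5=1 w3=1 w4=1 w0=1 clk=1 w7=0
t2.Δ2 w2=0 w1=1 w6=0 w5=1 w3=1 w4=1 w0=1 clk=1 w7=1
t3.Δ0 w2=0 w1=1 w6=0 w5=1 w3=1 w4=1 w0=1 clk=1 w7=1
t3.Δ1 w2=0 w1=1 w6=1 w5=1 w3=1 w4=1 w0=1 clk=0 w7=1
t3.Δ2 w2=1 w1=1 w6=1 w5=1 w3=1 w4=1 w0=1 clk=0 w7=1
t3.Δ3 w2=1 w1=1 w6=1 w5=1 w3=1 w4=1 w0=0 clk=0 w7=1
t4.Δ0 w2=1 w1=1 w6=1 w5=1 w3=1 w4=1 w0=0 clk=0 w7=1
t4.Δ1 w2=1 w1=0 w6=1 w5=1 w3=1 w4=0 w0=0 clk=1 w7=1
t4.Δ2 w2=0 w1=0 w6=1 w5=1 w3=1 w4=0 w0=0 clk=1 w7=1
t4.Δ3 w2=0 w1=0 w6=1 w5=1 w3=1 w4=0 w0=1 clk=1 w7=1
t5.Δ0 w2=0 w1=0 w6=1 w5=1 w3=1 w4=0 w0=1 clk=1 w7=1
t5.Δ1 w2=0 w1=0 w6=1 w5=1 w3=0 w4=0 w0=1 clk=0 w7=1
t6.Δ0 w2=0 w1=0 w6=1 w5=1 w3=0 w4=0 w0=1 clk=0 w7=1
t6.Δ1 w2=0 w1=1 w6=1 w5=1 w3=0 w4=0 w0=1 clk=1 w7=1
t6.Δ2 w2=0 w1=1 w6=1 w5=1 w3=0 w4=0 w0=1 clk=1 w7=0
t6.Δ3 w2=0 w1=1 w6=1 w5=1 w3=0 w4=0 w0=0 clk=1 w7=0
t7.Δ0 w2=0 w1=1 w6=1 w5=1 w3=0 w4=0 w0=0 clk=1 w7=0
t7.Δ1 w2=0 w1=1 w6=0 w5=1 w3=1 w4=0 w0=0 clk=0 w7=0
t7.Δ2 w2=1 w1=1 w6=0 w5=1 w3=1 w4=0 w0=0 clk=0 w7=0
t7.Δ3 w2=1 w1=1 w6=0 w5=1 w3=1 w4=0 w0=1 clk=0 w7=0
t8.Δ0 w2=1 w1=1 w6=0 w5=1 w3=1 w4=0 w0=1 clk=0 w7=0
t8.Δ1 w2=1 w1=1 w6=0 w5=1 w3=0 w4=1 w0=1 clk=1 w7=0
t8.Δ2 w2=0 w1=1 w6=0 w5=1 w3=0 w4=1 w0=1 clk=1 w7=1
t9.Δ0 w2=0 w1=1 w6=0 w5=1 w3=0 w4=1 w0=1 clk=1 w7=1
t9.Δ1 w2=0 w1=1 w6=1 w5=1 w3=0 w4=1 w0=1 clk=0 w7=1
t9.Δ2 w2=1 w1=1 w6=1 w5=1 w3=0 w4=1 w0=1 clk=0 w7=1
t9.Δ3 w2=1 w1=1 w6=1 w5=1 w3=0 w4=1 w0=0 clk=0 w7=1
t10.Δ0 w2=1 w1=1 w6=1 w5=1 w3=0 w4=1 w0=0 clk=0 w7=1
t10.Δ1 w2=1 w1=0 w6=1 w5=1 w3=1 w4=0 w0=0 clk=1 w7=1
t10.Δ2 w2=0 w1=0 w6=1 w5=1 w3=1 w4=0 w0=0 clk=1 w7=1
t10.Δ3 w2=0 w1=0 w6=1 w5=1 w3=1 w4=0 w0=1 clk=1 w7=1
t11.Δ0 w2=0 w1=0 w6=1 w5=1 w3=1 w4=0 w0=1 clk=1 w7=1
t11.Δ1 w2=0 w1=0 w6=1 w5=1 w3=1 w4=0 w0=1 clk=0 w7=1
t12.Δ0 w2=0 w1=0 w6=1 w5=1 w3=1 w4=0 w0=1 clk=0 w7=1
t12.Δ1 w2=0 w1=1 w6=1 w5=1 w3=1 w4=0 w0=1 clk=1 w7=1
t12.Δ2 w2=0 w1=1 w6=1 w5=1 w3=1 w4=0 w0=1 clk=1 w7=0
t12.Δ3 w2=0 w1=1 w6=1 w5=1 w3=1 w4=0 w0=0 clk=1 w7=0
t13.Δ0 w2=0 w1=1 w6=1 w5=1 w3=1 w4=0 w0=0 clk=1 w7=0
t13.Δ1 w2=0 w1=1 w6=0 w5=1 w3=1 w4=0 w0=0 clk=0 w7=0
t13.Δ2 w2=1 w1=1 w6=0 w5=1 w3=1 w4=0 w0=0 clk=0 w7=0
t13.Δ3 w2=1 w1=1 w6=0 w5=1 w3=1 w4=0 w0=1 clk=0 w7=0
t14.Δ0 w2=1 w1=1 w6=0 w5=1 w3=1 w4=0 w0=1 clk=0 w7=0
t14.Δ1 w2=1 w1=1 w6=0 w5=1 w3=1 w4=1 w0=1 clk=1 w7=0
t14.Δ2 w2=0 w1=1 w6=0 w5=1 w3=1 w4=1 w0=1 clk=1 w7=1
t15.Δ0 w2=0 w1=1 w6=0 w5=1 w3=1 w4=1 w0=1 clk=1 w7=1
t15.Δ1 w2=0 w1=1 w6=1 w5=1 w3=1 w4=1 w0=1 clk=0 w7=1
t15.Δ2 w2=1 w1=1 w6=1 w5=1 w3=1 w4=1 w0=1 clk=0 w7=1
t15.Δ3 w2=1 w1=1 w6=1 w5=1 w3=1 w4=1 w0=0 clk=0 w7=1
t16.Δ0 w2=1 w1=1 w6=1 w5=1 w3=1 w4=1 w0=0 clk=0 w7=1
t16.Δ1 w2=1 w1=0 w6=1 w5=1 w3=1 w4=0 w0=0 clk=1 w7=1
t16.Δ2 w2=0 w1=0 w6=1 w5=1 w3=1 w4=0 w0=0 clk=1 w7=1
t16.Δ3 w2=0 w1=0 w6=1 w5=1 w3=1 w4=0 w0=1 clk=1 w7=1
t17.Δ0 w2=0 w1=0 w6=1 w5=1 w3=1 w4=0 w0=1 clk=1 w7=1
t17.Δ1 w2=0 w1=0 w6=1 w5=1 w3=0 w4=0 w0=1 clk=0 w7=1
t18.Δ0 w2=0 w1=0 w6=1 w5=1 w3=0 w4=0 w0=1 clk=0 w7=1
t18.Δ1 w2=0 w1=1 w6=1 w5=1 w3=0 w4=0 w0=1 clk=1 w7=1
t18.Δ2 w2=0 w1=1 w6=1 w5=1 w3=0 w4=0 w0=1 clk=1 w7=0
t18.Δ3 w2=0 w1=1 w6=1 w5=1 w3=0 w4=0 w0=0 clk=1 w7=0
t19.Δ0 w2=0 w1=1 w6=1 w5=1 w3=0 w4=0 w0=0 clk=1 w7=0
t19.Δ1 w2=0 w1=1 w6=0 w5=1 w3=1 w4=0 w0=0 clk=0 w7=0
t19.Δ2 w2=1 w1=1 w6=0 w5=1 w3=1 w4=0 w0=0 clk=0 w7=0
t19.Δ3 w2=1 w1=1 w6=0 w5=1 w3=1 w4=0 w0=1 clk=0 w7=0

0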